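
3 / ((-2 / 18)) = -27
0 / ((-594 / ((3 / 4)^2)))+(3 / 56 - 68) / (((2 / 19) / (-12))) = 216885 / 28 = 7745.89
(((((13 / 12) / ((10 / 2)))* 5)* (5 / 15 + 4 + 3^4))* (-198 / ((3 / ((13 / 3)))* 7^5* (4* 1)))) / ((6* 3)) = -29744 / 1361367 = -0.02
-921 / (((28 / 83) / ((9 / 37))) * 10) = -687987 / 10360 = -66.41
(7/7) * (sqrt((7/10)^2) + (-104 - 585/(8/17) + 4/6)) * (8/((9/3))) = -161491/45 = -3588.69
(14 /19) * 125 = 1750 /19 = 92.11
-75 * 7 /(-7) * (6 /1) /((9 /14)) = 700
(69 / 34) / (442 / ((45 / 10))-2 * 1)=621 / 29444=0.02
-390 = -390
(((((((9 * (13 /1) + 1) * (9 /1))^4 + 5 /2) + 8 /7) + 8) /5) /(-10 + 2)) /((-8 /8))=17808449236867 /560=31800802208.69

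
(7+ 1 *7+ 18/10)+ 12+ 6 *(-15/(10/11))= -356/5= -71.20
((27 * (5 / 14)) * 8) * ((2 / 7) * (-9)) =-9720 / 49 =-198.37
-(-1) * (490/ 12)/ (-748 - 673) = -5/ 174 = -0.03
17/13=1.31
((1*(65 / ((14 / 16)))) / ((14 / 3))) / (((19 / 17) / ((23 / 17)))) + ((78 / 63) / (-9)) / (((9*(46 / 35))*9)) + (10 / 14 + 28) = 2247036058 / 46830231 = 47.98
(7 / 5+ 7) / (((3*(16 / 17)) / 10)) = 119 / 4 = 29.75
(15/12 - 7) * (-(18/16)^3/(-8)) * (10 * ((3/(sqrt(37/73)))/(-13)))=251505 * sqrt(2701)/3940352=3.32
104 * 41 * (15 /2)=31980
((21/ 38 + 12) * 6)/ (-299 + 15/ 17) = -24327/ 96292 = -0.25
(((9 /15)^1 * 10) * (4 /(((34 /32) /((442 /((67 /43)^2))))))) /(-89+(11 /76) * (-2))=-17987072 /390543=-46.06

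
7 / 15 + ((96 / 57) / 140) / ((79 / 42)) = 10651 / 22515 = 0.47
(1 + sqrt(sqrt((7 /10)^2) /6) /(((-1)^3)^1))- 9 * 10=-89- sqrt(105) /30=-89.34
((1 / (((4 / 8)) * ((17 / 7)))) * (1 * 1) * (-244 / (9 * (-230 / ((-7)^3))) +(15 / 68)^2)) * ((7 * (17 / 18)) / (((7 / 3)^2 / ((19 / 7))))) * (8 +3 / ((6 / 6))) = -40391973061 / 33500880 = -1205.70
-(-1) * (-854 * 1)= -854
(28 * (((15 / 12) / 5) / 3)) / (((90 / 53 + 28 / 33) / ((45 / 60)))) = 12243 / 17816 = 0.69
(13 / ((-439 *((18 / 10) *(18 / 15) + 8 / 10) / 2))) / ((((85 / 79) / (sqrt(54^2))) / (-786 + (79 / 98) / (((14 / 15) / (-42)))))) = 11172430035 / 13530419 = 825.73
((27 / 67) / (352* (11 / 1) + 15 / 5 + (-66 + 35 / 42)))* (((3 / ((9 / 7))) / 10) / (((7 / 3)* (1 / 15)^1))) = 243 / 1531553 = 0.00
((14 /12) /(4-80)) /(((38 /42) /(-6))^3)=583443 /130321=4.48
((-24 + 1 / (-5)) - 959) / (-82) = 2458 / 205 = 11.99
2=2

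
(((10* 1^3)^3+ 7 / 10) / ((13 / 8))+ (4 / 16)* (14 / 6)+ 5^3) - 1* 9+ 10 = 579071 / 780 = 742.40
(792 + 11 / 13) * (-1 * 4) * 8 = -329824 / 13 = -25371.08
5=5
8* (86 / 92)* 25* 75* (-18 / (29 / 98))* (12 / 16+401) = -228551557500 / 667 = -342656008.25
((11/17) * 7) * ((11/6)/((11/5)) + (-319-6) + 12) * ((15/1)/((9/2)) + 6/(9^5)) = -4731314126/1003833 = -4713.25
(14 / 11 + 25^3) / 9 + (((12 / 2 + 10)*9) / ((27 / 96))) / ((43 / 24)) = 8607739 / 4257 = 2022.02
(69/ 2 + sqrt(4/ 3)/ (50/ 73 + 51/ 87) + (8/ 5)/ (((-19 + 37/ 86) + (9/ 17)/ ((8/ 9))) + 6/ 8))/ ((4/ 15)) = 10585* sqrt(3)/ 5382 + 103971741/ 805816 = 132.43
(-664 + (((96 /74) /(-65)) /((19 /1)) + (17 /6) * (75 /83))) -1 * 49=-5388956403 /7585370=-710.44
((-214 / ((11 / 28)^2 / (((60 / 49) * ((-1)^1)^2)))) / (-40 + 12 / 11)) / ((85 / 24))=2304 / 187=12.32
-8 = -8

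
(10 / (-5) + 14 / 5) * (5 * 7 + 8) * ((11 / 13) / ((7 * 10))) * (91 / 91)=0.42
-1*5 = -5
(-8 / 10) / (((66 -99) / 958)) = 3832 / 165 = 23.22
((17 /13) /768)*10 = 0.02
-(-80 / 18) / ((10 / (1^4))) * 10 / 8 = 5 / 9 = 0.56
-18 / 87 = -6 / 29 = -0.21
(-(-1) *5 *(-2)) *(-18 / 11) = 180 / 11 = 16.36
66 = 66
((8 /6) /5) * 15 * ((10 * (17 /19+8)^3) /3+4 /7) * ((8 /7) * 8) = 86517488128 /1008273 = 85807.60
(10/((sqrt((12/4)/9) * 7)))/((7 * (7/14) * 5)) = 4 * sqrt(3)/49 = 0.14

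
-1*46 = -46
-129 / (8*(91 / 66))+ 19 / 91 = -4181 / 364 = -11.49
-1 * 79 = -79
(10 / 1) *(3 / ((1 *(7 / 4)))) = 120 / 7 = 17.14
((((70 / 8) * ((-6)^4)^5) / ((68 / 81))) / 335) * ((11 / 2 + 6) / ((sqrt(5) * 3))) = 195009578360995.33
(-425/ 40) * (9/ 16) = -765/ 128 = -5.98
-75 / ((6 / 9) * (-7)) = 225 / 14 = 16.07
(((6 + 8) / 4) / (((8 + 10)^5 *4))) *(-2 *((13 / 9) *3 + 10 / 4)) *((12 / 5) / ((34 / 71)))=-20377 / 642453120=-0.00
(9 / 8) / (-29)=-9 / 232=-0.04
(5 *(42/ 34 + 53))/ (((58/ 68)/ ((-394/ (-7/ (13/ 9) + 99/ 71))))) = 1676481820/ 46197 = 36289.84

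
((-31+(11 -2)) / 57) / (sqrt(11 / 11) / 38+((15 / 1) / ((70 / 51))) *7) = -11 / 2181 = -0.01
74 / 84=37 / 42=0.88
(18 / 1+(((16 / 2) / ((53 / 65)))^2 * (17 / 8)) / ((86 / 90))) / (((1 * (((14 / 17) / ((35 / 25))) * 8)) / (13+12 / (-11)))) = 31212703341 / 53146280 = 587.30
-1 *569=-569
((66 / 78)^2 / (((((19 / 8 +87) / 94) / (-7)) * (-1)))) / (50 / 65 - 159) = -5264 / 158015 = -0.03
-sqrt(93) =-9.64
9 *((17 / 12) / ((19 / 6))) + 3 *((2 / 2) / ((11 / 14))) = 3279 / 418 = 7.84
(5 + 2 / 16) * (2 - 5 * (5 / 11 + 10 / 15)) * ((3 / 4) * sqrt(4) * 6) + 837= 59019 / 88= 670.67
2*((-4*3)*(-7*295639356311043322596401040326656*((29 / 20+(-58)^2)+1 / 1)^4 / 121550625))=52481109462589484798831670000000000000000.00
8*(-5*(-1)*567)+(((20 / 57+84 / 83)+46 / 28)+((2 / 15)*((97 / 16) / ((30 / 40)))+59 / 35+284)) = 11410347736 / 496755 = 22969.77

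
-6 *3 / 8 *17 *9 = -1377 / 4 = -344.25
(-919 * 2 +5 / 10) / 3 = -1225 / 2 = -612.50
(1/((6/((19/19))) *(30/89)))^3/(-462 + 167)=-0.00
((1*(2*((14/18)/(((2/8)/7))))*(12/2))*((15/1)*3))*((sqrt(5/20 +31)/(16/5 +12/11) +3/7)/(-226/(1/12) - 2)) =-202125*sqrt(5)/80063 - 2520/1357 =-7.50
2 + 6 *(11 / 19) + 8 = 256 / 19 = 13.47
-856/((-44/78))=16692/11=1517.45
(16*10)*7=1120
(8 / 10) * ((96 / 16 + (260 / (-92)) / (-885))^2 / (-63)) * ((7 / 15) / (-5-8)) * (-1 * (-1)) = 2389058884 / 145428434775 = 0.02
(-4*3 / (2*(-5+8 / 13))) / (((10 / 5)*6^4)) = 13 / 24624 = 0.00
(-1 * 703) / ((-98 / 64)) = 22496 / 49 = 459.10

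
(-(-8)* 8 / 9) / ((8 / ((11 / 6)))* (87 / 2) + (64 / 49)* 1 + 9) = 34496 / 970803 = 0.04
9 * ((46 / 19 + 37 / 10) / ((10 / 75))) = 31401 / 76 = 413.17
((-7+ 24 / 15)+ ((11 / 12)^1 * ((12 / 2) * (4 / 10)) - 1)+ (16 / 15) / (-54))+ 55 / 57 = -25046 / 7695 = -3.25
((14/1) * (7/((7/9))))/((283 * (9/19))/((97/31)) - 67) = -116109/22262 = -5.22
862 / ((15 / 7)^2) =42238 / 225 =187.72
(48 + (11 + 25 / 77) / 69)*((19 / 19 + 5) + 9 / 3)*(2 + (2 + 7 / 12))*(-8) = -2558960 / 161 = -15894.16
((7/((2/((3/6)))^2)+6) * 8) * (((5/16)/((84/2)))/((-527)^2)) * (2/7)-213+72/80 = -1385476664993/6532186080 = -212.10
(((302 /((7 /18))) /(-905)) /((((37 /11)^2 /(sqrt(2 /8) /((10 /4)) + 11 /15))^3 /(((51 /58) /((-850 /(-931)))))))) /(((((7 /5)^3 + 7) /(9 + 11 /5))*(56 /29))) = -6973338874348 /25251558601576875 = -0.00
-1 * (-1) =1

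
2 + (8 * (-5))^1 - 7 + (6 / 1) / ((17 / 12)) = -693 / 17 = -40.76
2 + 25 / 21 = 67 / 21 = 3.19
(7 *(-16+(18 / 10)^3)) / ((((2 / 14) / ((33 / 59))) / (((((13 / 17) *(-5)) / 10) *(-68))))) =-53435382 / 7375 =-7245.48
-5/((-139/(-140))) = -700/139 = -5.04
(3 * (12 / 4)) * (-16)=-144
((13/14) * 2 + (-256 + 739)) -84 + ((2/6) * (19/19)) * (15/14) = 5617/14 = 401.21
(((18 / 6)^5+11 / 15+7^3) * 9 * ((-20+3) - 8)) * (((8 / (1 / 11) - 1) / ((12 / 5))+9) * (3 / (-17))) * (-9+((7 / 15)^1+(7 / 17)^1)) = -9897190953 / 1156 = -8561583.87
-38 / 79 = -0.48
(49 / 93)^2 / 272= 2401 / 2352528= 0.00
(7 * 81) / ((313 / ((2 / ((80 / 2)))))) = 567 / 6260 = 0.09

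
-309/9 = -103/3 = -34.33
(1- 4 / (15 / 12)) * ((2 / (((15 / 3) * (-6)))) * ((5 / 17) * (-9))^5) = -27064125 / 1419857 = -19.06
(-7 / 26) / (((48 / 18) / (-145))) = 3045 / 208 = 14.64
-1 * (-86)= 86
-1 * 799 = -799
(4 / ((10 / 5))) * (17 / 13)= 34 / 13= 2.62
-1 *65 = -65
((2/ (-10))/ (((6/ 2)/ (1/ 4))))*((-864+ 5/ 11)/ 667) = 413/ 19140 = 0.02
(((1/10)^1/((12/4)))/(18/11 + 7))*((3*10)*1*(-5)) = -11/19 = -0.58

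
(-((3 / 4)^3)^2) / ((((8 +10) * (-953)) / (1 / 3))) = 0.00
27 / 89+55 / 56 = 6407 / 4984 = 1.29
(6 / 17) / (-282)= -1 / 799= -0.00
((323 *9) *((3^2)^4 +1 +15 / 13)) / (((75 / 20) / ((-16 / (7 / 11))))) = -58203938496 / 455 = -127920743.95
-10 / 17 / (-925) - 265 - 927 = -3748838 / 3145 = -1192.00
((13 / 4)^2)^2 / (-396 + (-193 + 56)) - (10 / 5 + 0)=-23189 / 10496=-2.21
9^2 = 81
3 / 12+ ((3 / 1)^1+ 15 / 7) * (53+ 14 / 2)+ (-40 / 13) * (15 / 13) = 1444543 / 4732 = 305.27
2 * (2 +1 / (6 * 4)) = 49 / 12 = 4.08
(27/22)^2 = 729/484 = 1.51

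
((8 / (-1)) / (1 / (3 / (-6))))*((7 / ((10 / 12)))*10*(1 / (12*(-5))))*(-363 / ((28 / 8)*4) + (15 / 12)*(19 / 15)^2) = 30143 / 225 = 133.97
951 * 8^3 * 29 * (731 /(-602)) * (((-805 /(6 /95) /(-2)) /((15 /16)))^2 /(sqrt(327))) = -21392771483955200 * sqrt(327) /8829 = -43815665417529.22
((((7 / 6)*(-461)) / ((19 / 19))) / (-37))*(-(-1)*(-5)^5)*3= -136275.34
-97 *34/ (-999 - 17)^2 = -1649/ 516128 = -0.00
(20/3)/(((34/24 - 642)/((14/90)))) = -0.00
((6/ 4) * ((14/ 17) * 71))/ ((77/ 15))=3195/ 187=17.09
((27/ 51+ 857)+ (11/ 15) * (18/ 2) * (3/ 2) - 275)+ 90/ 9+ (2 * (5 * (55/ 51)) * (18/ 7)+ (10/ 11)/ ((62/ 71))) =256135281/ 405790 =631.20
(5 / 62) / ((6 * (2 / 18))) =15 / 124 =0.12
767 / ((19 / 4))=161.47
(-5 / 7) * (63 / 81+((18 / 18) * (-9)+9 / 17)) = 5885 / 1071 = 5.49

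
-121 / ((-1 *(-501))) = -121 / 501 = -0.24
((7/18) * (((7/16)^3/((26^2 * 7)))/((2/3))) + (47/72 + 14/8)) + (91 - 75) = 1834394629/99680256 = 18.40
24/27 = 8/9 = 0.89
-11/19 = -0.58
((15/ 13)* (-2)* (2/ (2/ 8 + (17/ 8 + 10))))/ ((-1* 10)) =16/ 429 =0.04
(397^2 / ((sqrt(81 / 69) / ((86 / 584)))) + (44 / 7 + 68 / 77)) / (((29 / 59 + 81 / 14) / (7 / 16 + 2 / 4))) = 12213 / 11407 + 2798978231 *sqrt(69) / 7267296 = 3200.34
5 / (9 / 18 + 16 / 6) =30 / 19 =1.58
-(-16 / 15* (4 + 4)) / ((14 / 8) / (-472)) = -241664 / 105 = -2301.56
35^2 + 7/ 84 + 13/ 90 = 220541/ 180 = 1225.23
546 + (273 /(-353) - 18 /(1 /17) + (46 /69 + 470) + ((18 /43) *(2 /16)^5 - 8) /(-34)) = 18013589822149 /25366659072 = 710.13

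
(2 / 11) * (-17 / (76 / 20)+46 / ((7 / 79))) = 136902 / 1463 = 93.58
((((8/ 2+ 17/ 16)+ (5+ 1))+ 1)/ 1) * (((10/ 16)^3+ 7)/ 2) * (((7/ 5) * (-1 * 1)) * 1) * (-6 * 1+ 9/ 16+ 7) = -25054295/ 262144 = -95.57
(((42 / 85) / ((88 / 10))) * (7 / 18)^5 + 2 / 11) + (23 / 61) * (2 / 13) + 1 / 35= 1758083215067 / 6538138326720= 0.27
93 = 93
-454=-454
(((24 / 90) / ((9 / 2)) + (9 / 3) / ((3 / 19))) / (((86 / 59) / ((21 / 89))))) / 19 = 1062649 / 6544170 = 0.16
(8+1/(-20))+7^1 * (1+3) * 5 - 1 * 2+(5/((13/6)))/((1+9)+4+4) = 113941/780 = 146.08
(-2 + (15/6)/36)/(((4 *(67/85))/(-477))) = 626195/2144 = 292.07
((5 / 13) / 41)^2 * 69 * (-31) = -0.19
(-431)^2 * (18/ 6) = 557283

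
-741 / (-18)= 247 / 6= 41.17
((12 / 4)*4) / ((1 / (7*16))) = 1344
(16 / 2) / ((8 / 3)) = 3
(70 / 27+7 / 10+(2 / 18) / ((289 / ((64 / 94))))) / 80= 12076247 / 293392800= 0.04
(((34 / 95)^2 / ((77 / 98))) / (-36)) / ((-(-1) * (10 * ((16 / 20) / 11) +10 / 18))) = -4046 / 1146175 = -0.00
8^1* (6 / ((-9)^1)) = -16 / 3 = -5.33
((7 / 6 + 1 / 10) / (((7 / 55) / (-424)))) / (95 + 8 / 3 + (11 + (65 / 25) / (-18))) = -2658480 / 68369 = -38.88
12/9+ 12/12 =7/3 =2.33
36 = 36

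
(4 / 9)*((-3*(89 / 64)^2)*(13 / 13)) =-7921 / 3072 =-2.58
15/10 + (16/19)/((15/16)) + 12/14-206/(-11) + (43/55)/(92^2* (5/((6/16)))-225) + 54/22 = 362398321807/14829772650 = 24.44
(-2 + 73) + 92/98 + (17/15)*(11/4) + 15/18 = 74371/980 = 75.89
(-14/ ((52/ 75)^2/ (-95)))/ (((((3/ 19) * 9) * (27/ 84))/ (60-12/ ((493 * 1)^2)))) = 134352819475000/ 369677529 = 363432.48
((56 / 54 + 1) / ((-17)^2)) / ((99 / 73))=365 / 70227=0.01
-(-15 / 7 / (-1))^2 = -225 / 49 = -4.59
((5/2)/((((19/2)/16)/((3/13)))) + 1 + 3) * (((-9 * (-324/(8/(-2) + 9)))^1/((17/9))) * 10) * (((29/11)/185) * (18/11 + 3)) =5607607968/5529095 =1014.20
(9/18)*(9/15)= 3/10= 0.30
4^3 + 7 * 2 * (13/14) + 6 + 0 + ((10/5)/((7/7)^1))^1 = 85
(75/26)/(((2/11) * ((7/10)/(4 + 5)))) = 37125/182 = 203.98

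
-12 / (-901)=12 / 901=0.01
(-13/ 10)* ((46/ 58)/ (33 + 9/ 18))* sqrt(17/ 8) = -299* sqrt(34)/ 38860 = -0.04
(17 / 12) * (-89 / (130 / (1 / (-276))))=1513 / 430560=0.00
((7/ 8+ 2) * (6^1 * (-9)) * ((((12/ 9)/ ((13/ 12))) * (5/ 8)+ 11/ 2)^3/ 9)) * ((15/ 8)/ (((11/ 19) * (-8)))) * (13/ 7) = 85164139755/ 26650624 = 3195.58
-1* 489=-489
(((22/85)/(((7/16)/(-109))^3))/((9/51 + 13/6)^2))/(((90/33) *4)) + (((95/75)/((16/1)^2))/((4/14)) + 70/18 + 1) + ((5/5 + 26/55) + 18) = -66804.64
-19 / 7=-2.71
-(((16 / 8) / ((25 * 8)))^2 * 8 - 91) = 113749 / 1250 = 91.00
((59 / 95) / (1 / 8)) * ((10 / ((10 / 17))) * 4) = 32096 / 95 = 337.85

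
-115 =-115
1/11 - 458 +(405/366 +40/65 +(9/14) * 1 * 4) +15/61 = -55366429/122122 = -453.37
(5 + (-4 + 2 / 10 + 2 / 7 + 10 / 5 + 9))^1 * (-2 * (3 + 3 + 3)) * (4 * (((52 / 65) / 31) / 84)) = -10488 / 37975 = -0.28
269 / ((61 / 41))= 11029 / 61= 180.80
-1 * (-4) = 4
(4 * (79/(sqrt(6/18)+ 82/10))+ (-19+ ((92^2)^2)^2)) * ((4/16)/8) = 12876661527021470043/80288 - 1975 * sqrt(3)/40144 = 160380897855488.53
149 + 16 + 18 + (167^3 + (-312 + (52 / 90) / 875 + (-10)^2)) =183386463776 / 39375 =4657434.00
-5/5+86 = 85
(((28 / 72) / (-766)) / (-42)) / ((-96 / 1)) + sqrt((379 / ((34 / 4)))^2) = 44.59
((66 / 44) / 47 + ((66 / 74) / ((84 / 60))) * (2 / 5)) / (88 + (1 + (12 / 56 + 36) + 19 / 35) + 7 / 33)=1151865 / 506029871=0.00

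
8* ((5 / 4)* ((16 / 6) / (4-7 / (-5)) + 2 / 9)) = 580 / 81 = 7.16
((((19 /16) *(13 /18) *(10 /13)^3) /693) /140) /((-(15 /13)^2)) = -19 /6286896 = -0.00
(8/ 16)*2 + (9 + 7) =17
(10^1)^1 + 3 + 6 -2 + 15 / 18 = 107 / 6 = 17.83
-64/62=-32/31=-1.03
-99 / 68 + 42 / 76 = -1167 / 1292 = -0.90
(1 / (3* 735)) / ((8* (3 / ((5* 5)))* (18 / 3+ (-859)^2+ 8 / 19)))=95 / 148386208824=0.00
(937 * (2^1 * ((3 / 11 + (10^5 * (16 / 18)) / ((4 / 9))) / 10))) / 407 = 2061402811 / 22385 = 92088.58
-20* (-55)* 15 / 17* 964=15906000 / 17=935647.06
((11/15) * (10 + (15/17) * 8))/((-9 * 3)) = -0.46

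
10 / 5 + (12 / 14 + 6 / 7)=26 / 7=3.71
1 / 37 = 0.03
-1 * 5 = -5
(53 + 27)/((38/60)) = 2400/19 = 126.32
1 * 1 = 1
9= 9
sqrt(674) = 25.96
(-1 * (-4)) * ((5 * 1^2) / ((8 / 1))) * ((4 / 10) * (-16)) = -16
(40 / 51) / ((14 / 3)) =0.17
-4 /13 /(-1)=4 /13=0.31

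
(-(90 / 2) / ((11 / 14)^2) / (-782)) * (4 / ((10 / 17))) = 1764 / 2783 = 0.63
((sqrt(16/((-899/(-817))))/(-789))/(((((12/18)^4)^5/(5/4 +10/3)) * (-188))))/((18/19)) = 44983823445 * sqrt(734483)/93218733555712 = 0.41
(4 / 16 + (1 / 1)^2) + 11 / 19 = 139 / 76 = 1.83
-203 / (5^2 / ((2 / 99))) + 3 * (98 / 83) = 693952 / 205425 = 3.38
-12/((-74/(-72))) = -432/37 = -11.68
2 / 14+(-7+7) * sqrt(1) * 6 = 1 / 7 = 0.14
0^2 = 0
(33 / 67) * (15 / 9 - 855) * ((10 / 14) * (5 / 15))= -140800 / 1407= -100.07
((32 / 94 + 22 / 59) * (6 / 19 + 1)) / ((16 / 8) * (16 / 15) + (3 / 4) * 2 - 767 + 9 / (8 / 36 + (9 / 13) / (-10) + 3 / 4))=-3134635500 / 2516226430931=-0.00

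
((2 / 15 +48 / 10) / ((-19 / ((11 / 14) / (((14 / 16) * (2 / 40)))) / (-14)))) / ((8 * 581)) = 3256 / 231819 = 0.01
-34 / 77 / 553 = -34 / 42581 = -0.00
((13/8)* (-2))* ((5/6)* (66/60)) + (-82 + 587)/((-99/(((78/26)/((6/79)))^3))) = -497974109/1584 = -314377.59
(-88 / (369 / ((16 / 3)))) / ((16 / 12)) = -0.95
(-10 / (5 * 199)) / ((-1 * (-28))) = -1 / 2786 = -0.00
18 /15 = 6 /5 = 1.20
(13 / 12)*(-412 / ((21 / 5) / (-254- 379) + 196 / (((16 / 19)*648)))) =-1220525280 / 964061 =-1266.02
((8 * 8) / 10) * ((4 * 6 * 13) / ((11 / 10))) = 19968 / 11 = 1815.27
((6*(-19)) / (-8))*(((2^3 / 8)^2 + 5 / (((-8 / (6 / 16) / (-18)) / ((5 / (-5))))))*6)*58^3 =-429563457 / 8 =-53695432.12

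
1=1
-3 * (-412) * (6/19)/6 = 1236/19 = 65.05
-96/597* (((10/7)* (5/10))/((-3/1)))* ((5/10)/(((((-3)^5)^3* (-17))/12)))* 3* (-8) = -2560/113265488889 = -0.00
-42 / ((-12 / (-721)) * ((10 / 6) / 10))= -15141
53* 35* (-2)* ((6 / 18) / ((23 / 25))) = -92750 / 69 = -1344.20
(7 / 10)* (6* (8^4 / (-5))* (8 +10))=-1548288 / 25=-61931.52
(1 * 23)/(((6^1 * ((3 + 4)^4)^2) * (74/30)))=115/426595274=0.00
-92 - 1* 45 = -137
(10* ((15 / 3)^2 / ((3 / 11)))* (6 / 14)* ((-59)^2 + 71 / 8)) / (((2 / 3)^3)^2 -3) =-2544118875 / 5404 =-470784.40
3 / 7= 0.43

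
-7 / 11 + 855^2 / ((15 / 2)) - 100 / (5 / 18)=1068203 / 11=97109.36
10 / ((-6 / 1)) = -5 / 3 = -1.67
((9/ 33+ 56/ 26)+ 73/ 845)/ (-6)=-3893/ 9295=-0.42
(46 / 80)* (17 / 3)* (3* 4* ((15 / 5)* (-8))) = -4692 / 5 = -938.40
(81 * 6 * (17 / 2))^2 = 17065161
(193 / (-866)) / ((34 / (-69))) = 13317 / 29444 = 0.45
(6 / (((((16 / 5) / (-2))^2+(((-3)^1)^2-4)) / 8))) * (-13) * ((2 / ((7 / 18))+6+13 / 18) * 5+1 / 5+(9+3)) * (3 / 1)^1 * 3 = -23431720 / 441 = -53133.15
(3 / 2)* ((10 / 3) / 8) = 0.62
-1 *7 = -7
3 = 3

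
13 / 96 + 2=205 / 96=2.14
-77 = -77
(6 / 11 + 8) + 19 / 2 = 397 / 22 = 18.05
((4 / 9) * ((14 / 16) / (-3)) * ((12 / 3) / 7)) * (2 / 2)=-0.07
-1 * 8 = -8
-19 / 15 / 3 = -19 / 45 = -0.42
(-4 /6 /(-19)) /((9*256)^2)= 1 /151289856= 0.00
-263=-263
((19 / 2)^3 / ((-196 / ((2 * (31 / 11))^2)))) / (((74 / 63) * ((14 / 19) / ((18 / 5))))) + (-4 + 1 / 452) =-1154235956813 / 1983131920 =-582.03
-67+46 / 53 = -3505 / 53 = -66.13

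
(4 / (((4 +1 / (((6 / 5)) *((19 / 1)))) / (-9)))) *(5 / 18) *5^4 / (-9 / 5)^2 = -5937500 / 12447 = -477.02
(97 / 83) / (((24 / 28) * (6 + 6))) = 679 / 5976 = 0.11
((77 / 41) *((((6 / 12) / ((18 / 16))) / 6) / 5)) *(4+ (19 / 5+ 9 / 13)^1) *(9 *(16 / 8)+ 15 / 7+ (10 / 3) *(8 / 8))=1995664 / 359775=5.55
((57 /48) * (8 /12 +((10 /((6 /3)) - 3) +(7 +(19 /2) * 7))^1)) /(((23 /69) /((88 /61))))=95513 /244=391.45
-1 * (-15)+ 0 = 15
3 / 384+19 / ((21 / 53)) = 128917 / 2688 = 47.96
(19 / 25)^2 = 361 / 625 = 0.58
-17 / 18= -0.94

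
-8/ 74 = -4/ 37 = -0.11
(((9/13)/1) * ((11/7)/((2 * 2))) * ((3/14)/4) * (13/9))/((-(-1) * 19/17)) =561/29792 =0.02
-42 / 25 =-1.68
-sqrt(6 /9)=-sqrt(6) /3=-0.82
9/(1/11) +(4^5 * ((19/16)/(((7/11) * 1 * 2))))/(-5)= -92.09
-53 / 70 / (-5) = 53 / 350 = 0.15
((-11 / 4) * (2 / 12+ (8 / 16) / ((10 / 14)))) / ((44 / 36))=-39 / 20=-1.95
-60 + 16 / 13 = -764 / 13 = -58.77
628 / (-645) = -628 / 645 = -0.97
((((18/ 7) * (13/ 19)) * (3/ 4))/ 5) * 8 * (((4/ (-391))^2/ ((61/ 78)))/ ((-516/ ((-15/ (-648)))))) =-676/ 53333912779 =-0.00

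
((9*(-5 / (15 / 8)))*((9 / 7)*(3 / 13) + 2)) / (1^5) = -5016 / 91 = -55.12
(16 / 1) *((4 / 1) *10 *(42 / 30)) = 896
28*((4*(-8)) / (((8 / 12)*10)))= -672 / 5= -134.40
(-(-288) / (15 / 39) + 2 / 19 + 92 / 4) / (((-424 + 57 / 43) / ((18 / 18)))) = -3153233 / 1726625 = -1.83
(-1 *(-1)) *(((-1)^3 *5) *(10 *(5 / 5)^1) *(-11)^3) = 66550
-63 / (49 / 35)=-45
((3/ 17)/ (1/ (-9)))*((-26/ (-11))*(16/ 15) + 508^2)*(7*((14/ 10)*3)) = -56334631248/ 4675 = -12050188.50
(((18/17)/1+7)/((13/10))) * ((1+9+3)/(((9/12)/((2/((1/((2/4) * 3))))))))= 5480/17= 322.35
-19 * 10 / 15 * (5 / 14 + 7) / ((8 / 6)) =-1957 / 28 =-69.89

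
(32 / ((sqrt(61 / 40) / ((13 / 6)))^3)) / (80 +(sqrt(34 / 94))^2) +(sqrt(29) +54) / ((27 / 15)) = 33042880*sqrt(610) / 379463859 +5*sqrt(29) / 9 +30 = 35.14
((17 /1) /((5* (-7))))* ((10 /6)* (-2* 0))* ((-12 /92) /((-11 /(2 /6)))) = 0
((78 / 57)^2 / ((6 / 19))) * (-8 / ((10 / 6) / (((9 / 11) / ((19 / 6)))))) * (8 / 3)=-389376 / 19855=-19.61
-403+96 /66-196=-6573 /11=-597.55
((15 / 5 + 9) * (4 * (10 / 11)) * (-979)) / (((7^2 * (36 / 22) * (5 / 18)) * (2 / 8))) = -7672.16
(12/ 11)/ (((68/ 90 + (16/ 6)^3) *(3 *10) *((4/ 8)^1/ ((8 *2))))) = 864/ 14641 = 0.06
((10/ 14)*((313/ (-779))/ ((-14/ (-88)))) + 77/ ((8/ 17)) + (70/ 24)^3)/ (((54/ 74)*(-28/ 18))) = -455477872453/ 2770298496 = -164.41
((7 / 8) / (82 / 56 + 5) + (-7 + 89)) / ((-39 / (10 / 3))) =-49555 / 7059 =-7.02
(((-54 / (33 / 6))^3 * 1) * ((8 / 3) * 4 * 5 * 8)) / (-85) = 107495424 / 22627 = 4750.76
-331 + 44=-287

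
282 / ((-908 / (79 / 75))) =-3713 / 11350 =-0.33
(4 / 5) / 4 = 1 / 5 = 0.20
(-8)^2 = 64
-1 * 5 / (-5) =1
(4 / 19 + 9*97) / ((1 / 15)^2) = 3732975 / 19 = 196472.37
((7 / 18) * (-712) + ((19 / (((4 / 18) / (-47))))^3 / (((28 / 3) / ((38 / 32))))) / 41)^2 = 70925063695550216475994768969 / 1748995670016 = 40551880665834573.73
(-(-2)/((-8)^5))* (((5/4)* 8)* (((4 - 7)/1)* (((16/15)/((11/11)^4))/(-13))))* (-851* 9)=7659/6656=1.15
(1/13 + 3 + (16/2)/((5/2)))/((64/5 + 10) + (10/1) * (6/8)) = 272/1313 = 0.21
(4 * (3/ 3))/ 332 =1/ 83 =0.01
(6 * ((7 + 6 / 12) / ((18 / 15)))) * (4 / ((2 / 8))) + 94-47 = 647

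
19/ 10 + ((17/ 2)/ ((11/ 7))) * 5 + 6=34.95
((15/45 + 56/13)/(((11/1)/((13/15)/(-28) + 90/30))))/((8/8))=225707/180180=1.25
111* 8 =888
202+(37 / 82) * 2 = 8319 / 41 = 202.90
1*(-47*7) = -329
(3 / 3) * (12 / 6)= 2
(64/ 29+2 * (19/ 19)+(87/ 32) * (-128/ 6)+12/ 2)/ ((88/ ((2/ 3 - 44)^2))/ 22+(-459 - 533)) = 5855850/ 121544539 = 0.05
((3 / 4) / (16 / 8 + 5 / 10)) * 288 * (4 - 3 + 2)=1296 / 5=259.20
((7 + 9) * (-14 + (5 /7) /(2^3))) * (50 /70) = -158.98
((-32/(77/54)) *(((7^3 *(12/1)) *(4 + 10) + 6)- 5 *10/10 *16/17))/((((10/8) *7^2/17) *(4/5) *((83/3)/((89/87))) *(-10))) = 15065925696/9081611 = 1658.95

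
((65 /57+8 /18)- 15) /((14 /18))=-2294 /133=-17.25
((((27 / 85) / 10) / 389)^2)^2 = 531441 / 11952922624183506250000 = 0.00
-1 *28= -28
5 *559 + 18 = 2813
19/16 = 1.19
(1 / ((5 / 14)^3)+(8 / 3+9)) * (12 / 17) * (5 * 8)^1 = 403424 / 425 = 949.23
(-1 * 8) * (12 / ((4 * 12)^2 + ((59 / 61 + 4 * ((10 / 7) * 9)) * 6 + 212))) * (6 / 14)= -8784 / 604285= -0.01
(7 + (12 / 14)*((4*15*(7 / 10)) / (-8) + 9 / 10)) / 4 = 229 / 280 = 0.82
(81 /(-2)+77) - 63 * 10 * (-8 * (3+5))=80713 /2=40356.50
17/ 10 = 1.70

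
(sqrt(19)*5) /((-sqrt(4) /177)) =-885*sqrt(19) /2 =-1928.81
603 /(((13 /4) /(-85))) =-205020 /13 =-15770.77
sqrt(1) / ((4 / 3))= 3 / 4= 0.75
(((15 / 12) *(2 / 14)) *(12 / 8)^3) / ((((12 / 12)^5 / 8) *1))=135 / 28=4.82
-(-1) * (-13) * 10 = -130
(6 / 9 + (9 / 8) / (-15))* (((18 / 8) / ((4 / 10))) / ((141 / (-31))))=-2201 / 3008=-0.73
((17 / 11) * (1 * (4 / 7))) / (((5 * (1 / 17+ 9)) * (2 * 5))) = 289 / 148225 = 0.00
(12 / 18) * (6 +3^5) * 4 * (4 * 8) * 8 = 169984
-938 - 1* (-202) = -736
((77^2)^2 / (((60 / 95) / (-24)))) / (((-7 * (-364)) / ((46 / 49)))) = -6398117 / 13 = -492162.85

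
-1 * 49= -49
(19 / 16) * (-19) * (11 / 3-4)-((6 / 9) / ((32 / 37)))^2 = 15959 / 2304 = 6.93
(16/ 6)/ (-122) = -4/ 183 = -0.02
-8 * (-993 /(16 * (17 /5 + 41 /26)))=64545 /647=99.76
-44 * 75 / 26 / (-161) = 1650 / 2093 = 0.79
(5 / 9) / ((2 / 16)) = 40 / 9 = 4.44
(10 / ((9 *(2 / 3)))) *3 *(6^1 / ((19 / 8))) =240 / 19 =12.63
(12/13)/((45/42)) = 56/65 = 0.86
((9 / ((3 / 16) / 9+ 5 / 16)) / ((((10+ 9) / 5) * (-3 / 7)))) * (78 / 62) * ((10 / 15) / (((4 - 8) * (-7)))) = -585 / 1178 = -0.50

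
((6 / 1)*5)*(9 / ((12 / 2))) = 45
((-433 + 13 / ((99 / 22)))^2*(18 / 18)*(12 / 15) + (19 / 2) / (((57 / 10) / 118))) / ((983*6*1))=30009107 / 1194345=25.13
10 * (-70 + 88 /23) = -15220 /23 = -661.74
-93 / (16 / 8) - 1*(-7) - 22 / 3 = -281 / 6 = -46.83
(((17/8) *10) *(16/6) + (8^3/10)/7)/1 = 63.98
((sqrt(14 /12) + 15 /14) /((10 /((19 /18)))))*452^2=485222 /21 + 485222*sqrt(42) /135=46399.13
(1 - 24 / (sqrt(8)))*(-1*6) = -6 + 36*sqrt(2) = 44.91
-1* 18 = -18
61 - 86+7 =-18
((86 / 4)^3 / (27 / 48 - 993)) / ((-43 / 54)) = 12.58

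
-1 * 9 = -9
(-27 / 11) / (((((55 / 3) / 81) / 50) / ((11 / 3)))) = -21870 / 11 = -1988.18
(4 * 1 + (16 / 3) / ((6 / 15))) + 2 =58 / 3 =19.33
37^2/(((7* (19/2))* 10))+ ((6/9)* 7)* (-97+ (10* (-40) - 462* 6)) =-30430283/1995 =-15253.27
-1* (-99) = 99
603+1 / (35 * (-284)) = 5993819 / 9940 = 603.00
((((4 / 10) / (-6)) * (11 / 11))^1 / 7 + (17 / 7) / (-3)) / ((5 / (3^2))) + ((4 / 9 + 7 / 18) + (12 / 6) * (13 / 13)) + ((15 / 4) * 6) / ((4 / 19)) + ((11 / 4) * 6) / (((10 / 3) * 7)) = 457553 / 4200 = 108.94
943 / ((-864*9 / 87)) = -27347 / 2592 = -10.55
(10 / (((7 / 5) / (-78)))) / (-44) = 975 / 77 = 12.66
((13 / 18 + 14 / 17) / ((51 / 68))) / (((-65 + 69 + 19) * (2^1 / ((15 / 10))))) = 473 / 7038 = 0.07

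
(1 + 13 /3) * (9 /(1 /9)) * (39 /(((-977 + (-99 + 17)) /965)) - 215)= -38206080 /353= -108232.52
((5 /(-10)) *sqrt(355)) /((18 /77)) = -77 *sqrt(355) /36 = -40.30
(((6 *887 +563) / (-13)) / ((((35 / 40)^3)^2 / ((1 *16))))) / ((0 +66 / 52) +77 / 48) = -107709726720 / 19176787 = -5616.67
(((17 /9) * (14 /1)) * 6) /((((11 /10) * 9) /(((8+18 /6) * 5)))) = 23800 /27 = 881.48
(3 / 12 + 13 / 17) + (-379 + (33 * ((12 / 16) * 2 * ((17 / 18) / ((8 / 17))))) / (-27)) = -5605891 / 14688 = -381.66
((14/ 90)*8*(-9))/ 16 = -7/ 10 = -0.70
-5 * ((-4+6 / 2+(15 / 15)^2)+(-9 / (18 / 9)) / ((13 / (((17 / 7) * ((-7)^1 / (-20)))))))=153 / 104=1.47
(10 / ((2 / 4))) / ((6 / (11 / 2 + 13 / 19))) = 1175 / 57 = 20.61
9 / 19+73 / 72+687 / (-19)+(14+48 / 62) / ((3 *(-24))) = -34.88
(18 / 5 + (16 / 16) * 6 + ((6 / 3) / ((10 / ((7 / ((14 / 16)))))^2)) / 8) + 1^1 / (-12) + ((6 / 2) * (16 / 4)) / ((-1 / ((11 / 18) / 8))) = 219 / 25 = 8.76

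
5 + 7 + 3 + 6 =21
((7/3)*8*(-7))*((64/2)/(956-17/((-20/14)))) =-4.32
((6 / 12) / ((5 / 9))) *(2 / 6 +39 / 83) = 60 / 83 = 0.72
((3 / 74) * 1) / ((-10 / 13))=-39 / 740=-0.05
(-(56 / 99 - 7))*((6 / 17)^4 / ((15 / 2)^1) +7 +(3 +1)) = 2926708603 / 41342895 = 70.79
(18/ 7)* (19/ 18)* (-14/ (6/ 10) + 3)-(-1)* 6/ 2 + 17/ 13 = -50.88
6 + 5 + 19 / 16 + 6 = 291 / 16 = 18.19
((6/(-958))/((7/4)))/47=-12/157591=-0.00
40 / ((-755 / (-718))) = 5744 / 151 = 38.04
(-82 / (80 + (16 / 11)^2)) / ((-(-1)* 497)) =-4961 / 2469096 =-0.00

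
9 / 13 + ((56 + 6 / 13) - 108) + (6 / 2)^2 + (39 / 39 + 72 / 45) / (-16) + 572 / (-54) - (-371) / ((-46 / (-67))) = 315020291 / 645840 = 487.77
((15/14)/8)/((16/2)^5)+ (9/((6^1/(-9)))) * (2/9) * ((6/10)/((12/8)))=-22020021/18350080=-1.20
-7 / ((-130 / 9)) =63 / 130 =0.48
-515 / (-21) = 24.52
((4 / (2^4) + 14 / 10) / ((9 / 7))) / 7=11 / 60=0.18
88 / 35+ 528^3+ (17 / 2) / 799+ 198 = 484281921807 / 3290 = 147198152.52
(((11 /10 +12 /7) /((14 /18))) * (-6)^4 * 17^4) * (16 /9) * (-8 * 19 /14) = -12964939439616 /1715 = -7559731451.67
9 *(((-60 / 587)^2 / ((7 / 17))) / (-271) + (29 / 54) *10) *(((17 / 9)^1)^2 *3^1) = 27390616460065 / 52945438833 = 517.34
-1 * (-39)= 39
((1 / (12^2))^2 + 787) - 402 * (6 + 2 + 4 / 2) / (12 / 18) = -108718847 / 20736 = -5243.00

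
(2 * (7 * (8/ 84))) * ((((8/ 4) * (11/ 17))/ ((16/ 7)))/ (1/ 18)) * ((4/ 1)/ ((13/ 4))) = 3696/ 221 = 16.72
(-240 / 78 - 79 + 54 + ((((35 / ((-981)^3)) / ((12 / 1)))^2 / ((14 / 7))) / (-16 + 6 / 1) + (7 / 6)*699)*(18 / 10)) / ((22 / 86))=229554050574631682220256357 / 40784961817849478074560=5628.40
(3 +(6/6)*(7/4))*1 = 19/4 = 4.75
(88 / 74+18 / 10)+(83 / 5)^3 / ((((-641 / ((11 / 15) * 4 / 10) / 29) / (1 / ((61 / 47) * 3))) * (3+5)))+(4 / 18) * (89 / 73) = 1731042927701 / 1320147512500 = 1.31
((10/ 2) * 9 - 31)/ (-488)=-7/ 244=-0.03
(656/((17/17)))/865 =656/865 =0.76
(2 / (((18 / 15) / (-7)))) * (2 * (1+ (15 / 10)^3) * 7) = -8575 / 12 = -714.58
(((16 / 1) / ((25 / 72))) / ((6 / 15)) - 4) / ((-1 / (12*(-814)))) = 1086201.60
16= 16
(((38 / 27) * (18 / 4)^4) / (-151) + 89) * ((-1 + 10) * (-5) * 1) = -4630275 / 1208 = -3833.01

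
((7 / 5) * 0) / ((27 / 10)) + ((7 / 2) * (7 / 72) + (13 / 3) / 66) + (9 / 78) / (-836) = 158767 / 391248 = 0.41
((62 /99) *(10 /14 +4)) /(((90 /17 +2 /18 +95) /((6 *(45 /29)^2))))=19209150 /45218047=0.42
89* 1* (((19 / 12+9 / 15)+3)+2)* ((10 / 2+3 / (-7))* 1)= 306872 / 105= 2922.59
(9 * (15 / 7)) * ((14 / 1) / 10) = 27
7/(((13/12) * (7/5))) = 60/13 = 4.62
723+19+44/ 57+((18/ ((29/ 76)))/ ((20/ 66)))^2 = 29931381938/ 1198425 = 24975.60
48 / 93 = 16 / 31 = 0.52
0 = 0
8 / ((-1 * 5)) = -8 / 5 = -1.60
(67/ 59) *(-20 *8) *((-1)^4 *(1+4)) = -53600/ 59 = -908.47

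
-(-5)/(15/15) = 5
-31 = -31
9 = 9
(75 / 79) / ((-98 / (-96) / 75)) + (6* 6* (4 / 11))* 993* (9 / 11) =5014368288 / 468391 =10705.52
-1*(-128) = 128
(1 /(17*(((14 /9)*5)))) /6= 3 /2380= 0.00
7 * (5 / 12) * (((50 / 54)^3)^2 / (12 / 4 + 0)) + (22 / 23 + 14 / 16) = 1568112749387 / 641568329784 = 2.44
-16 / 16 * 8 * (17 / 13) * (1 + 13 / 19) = -4352 / 247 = -17.62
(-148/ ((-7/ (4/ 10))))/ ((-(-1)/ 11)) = 3256/ 35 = 93.03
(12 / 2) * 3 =18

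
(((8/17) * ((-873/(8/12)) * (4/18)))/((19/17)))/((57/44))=-34144/361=-94.58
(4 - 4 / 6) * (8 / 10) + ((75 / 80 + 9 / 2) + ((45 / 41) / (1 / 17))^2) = 28744709 / 80688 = 356.25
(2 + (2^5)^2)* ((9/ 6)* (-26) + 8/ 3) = -37278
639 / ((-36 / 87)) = -6177 / 4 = -1544.25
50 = 50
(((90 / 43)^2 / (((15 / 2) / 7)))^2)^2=3266533992960000 / 11688200277601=279.47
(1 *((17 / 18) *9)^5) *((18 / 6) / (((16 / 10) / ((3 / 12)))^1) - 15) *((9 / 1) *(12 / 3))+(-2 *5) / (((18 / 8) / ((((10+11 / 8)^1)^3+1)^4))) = -179640633400516062714285 / 8589934592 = -20912922150515.49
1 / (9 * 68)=1 / 612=0.00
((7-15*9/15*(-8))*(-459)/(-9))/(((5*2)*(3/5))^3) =1343/72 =18.65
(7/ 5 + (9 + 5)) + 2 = 87/ 5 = 17.40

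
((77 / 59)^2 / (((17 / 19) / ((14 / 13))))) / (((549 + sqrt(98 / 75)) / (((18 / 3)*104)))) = 3117008109600 / 1337694723929 - 2649551520*sqrt(6) / 1337694723929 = 2.33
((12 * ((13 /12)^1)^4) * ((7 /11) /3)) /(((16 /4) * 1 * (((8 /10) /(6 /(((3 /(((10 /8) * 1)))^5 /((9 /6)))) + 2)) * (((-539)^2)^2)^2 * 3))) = 758437355 /7001353930107089282840933695488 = 0.00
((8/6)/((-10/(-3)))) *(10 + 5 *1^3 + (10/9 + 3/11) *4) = 4066/495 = 8.21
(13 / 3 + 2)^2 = 361 / 9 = 40.11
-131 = -131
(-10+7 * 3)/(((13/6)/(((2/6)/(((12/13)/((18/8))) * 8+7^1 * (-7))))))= -66/1783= -0.04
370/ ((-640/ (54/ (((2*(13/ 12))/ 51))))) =-152847/ 208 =-734.84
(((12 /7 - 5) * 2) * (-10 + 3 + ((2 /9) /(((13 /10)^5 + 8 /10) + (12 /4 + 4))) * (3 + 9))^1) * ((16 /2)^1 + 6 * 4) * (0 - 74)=-2546426521984 /24177153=-105323.67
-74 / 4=-37 / 2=-18.50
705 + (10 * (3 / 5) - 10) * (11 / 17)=11941 / 17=702.41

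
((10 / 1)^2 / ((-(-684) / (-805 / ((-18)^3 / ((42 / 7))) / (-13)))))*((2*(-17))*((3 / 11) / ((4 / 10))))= 1710625 / 7922772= 0.22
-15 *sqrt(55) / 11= -10.11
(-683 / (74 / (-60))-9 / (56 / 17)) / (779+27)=1141779 / 1670032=0.68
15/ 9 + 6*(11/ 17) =283/ 51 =5.55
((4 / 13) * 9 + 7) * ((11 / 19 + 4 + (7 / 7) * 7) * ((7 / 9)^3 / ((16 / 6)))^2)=821778265 / 233361648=3.52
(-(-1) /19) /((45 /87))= 29 /285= 0.10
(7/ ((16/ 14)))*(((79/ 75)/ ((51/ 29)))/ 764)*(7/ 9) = 785813/ 210405600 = 0.00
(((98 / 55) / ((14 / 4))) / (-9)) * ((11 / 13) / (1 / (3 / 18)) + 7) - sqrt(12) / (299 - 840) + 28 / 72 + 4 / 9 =2 * sqrt(3) / 541 + 16579 / 38610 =0.44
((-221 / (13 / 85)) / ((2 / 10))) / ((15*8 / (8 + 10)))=-4335 / 4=-1083.75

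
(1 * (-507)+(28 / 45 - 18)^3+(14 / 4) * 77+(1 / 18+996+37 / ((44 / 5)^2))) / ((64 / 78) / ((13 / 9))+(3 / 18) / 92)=-7877.09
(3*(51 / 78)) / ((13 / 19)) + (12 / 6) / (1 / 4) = 10.87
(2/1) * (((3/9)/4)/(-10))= -1/60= -0.02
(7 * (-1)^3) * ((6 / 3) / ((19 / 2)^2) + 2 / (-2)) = 2471 / 361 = 6.84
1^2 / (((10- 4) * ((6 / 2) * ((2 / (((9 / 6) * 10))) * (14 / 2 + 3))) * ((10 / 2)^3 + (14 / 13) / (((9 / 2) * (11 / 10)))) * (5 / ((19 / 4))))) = 8151 / 25784800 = 0.00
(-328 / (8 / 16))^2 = 430336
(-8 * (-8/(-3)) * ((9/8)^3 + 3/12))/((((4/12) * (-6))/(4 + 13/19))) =83.63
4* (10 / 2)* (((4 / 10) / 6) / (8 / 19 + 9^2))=76 / 4641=0.02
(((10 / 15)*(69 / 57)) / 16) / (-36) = -23 / 16416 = -0.00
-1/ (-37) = 1/ 37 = 0.03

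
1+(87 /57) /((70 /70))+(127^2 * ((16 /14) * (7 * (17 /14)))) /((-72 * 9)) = -239.27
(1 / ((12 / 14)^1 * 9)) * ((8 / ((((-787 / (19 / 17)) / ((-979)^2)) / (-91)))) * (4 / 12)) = 46400045692 / 1083699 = 42816.36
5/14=0.36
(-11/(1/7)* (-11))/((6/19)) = 16093/6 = 2682.17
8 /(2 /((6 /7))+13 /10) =240 /109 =2.20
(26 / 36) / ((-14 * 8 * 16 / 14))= -13 / 2304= -0.01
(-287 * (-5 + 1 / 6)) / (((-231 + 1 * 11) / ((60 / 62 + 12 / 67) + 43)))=-278.36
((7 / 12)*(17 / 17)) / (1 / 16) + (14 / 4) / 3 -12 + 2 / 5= -11 / 10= -1.10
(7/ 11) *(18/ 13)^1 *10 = 8.81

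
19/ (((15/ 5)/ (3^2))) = 57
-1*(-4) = 4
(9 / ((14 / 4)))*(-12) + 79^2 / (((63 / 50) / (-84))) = -8738048 / 21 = -416097.52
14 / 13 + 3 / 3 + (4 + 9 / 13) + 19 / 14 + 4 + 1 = 2389 / 182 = 13.13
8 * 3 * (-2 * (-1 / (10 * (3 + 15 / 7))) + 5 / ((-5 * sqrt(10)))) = 14 / 15-12 * sqrt(10) / 5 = -6.66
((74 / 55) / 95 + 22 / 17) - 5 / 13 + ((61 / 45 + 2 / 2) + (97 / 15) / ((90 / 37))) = 370248607 / 62355150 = 5.94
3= 3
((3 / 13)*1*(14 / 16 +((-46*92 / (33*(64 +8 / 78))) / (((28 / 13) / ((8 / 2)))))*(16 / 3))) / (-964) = 21876031 / 4824820000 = 0.00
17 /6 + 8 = 65 /6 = 10.83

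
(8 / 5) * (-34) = -272 / 5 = -54.40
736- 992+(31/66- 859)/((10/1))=-225623/660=-341.85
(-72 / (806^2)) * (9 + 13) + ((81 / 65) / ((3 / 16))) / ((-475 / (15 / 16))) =-1200033 / 77144275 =-0.02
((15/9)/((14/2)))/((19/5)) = 25/399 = 0.06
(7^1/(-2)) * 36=-126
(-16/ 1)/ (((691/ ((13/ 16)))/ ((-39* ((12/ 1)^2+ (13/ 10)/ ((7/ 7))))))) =736671/ 6910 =106.61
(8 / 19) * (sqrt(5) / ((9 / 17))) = 136 * sqrt(5) / 171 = 1.78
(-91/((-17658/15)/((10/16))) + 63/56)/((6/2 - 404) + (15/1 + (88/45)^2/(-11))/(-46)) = -95304525/32597819912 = -0.00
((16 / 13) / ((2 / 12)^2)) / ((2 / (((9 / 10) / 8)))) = 162 / 65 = 2.49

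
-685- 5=-690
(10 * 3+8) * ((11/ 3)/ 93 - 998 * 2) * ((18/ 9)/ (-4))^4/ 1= -10580587/ 2232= -4740.41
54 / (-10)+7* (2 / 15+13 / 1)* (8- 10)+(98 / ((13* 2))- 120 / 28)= -259054 / 1365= -189.78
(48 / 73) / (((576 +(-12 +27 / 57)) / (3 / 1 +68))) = 21584 / 260975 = 0.08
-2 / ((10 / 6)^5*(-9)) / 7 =54 / 21875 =0.00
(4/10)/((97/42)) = 0.17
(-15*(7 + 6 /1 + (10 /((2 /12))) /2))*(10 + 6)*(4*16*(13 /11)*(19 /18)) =-823932.12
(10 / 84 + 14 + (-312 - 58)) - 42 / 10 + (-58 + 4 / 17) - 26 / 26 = -418.85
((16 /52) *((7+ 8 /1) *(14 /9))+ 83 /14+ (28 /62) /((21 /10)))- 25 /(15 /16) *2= -677213 /16926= -40.01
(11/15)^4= 14641/50625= 0.29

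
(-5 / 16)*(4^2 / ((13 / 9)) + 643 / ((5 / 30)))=-125745 / 104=-1209.09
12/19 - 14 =-13.37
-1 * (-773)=773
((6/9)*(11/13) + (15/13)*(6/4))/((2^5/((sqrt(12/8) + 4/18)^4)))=44929*sqrt(6)/909792 + 12669083/65505024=0.31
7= 7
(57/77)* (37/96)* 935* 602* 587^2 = 885357985585/16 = 55334874099.06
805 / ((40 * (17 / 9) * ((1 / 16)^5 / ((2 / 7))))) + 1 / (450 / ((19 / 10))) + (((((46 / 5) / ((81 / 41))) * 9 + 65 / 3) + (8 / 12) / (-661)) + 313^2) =55454953800901 / 16855500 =3290021.29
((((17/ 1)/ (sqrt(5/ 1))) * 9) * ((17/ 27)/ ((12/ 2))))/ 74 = 289 * sqrt(5)/ 6660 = 0.10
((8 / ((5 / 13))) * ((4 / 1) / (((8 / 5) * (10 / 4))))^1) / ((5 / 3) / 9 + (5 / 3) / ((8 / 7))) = 22464 / 1775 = 12.66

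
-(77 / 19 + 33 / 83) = -7018 / 1577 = -4.45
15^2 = 225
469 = 469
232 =232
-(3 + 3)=-6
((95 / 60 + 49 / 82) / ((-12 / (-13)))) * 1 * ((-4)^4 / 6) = 111592 / 1107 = 100.81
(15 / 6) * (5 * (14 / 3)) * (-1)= -175 / 3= -58.33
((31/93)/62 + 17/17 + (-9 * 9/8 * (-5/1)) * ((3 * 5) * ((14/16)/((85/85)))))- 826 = -955543/5952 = -160.54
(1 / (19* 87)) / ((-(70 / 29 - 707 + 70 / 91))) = 13 / 15124323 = 0.00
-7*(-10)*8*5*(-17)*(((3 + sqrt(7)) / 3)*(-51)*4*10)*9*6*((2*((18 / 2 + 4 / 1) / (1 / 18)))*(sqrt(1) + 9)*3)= 24540122880000*sqrt(7) + 73620368640000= 138547430923446.16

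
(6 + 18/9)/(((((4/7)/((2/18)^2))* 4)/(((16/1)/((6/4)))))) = 112/243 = 0.46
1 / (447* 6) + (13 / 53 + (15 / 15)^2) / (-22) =-7993 / 142146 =-0.06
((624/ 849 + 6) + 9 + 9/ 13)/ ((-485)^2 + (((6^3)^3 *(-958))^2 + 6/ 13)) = 60436/ 342912497152271315164969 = 0.00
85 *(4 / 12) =28.33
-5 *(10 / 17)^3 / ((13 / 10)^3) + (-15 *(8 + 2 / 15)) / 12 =-688425521 / 64763166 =-10.63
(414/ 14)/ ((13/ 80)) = 16560/ 91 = 181.98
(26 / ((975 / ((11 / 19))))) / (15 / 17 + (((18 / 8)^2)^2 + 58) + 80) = 95744 / 1020233025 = 0.00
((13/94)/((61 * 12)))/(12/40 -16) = -65/5401428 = -0.00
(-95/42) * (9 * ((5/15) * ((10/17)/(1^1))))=-475/119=-3.99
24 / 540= 2 / 45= 0.04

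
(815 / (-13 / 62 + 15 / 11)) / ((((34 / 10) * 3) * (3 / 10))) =27791500 / 120411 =230.81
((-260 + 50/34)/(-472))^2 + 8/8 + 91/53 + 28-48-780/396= -18.95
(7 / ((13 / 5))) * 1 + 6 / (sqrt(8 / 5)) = 35 / 13 + 3 * sqrt(10) / 2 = 7.44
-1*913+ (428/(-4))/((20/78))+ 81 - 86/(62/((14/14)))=-387713/310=-1250.69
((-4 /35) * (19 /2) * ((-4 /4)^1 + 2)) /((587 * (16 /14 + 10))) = -19 /114465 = -0.00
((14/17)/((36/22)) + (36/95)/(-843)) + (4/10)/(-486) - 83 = -1819527233/22055409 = -82.50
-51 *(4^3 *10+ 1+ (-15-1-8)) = -31467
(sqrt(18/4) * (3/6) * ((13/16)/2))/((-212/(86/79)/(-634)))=531609 * sqrt(2)/535936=1.40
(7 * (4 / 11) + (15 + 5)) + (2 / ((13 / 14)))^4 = 13844344 / 314171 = 44.07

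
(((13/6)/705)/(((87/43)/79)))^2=1950193921/135431360100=0.01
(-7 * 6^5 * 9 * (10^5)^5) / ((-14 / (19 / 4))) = 1662120000000000000000000000000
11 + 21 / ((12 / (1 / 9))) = 403 / 36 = 11.19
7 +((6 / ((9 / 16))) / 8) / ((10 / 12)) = 43 / 5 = 8.60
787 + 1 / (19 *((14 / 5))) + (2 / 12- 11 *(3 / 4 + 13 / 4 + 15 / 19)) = 293066 / 399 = 734.50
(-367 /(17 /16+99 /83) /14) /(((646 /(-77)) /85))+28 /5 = 7020088 /56905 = 123.37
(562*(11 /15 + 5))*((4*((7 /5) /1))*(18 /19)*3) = 24359328 /475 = 51282.80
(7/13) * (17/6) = 119/78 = 1.53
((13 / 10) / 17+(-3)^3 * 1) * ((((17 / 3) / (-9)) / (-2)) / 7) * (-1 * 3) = 4577 / 1260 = 3.63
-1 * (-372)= 372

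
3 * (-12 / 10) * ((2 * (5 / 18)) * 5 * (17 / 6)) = -85 / 3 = -28.33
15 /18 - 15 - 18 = -193 /6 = -32.17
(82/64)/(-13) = -41/416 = -0.10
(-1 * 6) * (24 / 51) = -48 / 17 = -2.82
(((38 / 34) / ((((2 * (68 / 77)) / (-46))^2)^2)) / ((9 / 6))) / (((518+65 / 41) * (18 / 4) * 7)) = 1094746744586957 / 52267185223488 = 20.95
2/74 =1/37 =0.03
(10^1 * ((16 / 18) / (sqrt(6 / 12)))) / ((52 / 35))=700 * sqrt(2) / 117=8.46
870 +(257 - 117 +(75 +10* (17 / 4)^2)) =10125 / 8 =1265.62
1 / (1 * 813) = 1 / 813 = 0.00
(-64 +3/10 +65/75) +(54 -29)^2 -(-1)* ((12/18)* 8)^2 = 10631/18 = 590.61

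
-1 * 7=-7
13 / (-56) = -13 / 56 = -0.23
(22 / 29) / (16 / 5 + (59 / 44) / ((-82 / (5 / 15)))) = 0.24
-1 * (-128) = 128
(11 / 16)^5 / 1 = 161051 / 1048576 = 0.15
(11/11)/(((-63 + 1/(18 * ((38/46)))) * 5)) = -342/107615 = -0.00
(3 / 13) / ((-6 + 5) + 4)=1 / 13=0.08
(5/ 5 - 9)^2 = 64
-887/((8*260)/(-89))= 78943/2080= 37.95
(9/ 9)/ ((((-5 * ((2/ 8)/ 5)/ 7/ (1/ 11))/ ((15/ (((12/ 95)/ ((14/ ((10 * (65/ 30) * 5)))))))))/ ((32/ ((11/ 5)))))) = -893760/ 1573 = -568.19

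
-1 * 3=-3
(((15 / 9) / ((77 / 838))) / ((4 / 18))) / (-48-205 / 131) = -823335 / 499961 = -1.65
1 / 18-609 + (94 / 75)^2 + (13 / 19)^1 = -14408873 / 23750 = -606.69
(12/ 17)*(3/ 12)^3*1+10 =2723/ 272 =10.01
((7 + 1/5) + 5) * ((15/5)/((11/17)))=56.56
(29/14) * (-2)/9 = -29/63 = -0.46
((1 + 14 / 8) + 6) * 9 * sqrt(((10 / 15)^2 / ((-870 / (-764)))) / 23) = 7 * sqrt(3821910) / 1334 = 10.26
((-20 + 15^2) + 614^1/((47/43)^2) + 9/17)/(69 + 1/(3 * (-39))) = 790279659/75781954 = 10.43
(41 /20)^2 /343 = 0.01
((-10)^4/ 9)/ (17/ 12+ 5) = 40000/ 231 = 173.16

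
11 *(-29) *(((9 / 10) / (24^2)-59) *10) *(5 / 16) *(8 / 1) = 60225605 / 128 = 470512.54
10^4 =10000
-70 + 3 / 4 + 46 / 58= -7941 / 116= -68.46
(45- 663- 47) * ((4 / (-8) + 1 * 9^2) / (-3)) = 107065 / 6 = 17844.17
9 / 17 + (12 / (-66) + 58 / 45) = 13771 / 8415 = 1.64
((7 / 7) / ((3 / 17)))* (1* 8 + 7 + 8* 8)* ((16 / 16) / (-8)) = -1343 / 24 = -55.96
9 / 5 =1.80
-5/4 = -1.25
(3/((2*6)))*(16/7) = 4/7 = 0.57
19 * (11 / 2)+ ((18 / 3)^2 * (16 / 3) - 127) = 339 / 2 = 169.50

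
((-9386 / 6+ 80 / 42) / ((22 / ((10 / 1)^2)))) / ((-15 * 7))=109370 / 1617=67.64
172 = 172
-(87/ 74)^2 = -1.38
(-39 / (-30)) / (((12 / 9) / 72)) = 351 / 5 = 70.20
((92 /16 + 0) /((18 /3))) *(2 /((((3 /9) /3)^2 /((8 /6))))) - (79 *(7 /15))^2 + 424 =-163834 /225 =-728.15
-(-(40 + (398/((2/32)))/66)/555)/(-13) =-4504/238095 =-0.02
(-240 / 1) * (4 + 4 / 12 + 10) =-3440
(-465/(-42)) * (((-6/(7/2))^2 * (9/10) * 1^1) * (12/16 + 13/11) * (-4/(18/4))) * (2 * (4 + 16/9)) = -2192320/3773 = -581.05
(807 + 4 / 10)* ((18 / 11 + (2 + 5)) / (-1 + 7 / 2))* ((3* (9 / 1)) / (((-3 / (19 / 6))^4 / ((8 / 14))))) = 908728333 / 17010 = 53423.18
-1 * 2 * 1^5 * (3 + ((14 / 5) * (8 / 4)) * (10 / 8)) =-20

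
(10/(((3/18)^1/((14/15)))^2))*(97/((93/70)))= 2129344/93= 22896.17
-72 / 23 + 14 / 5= -38 / 115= -0.33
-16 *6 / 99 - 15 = -527 / 33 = -15.97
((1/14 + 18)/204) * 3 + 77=73557/952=77.27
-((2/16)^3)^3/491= -1/65900904448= -0.00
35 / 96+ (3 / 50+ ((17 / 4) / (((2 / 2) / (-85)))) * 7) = -6067981 / 2400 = -2528.33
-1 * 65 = -65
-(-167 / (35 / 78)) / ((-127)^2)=13026 / 564515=0.02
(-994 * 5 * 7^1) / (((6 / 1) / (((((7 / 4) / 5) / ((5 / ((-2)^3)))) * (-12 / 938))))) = -13916 / 335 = -41.54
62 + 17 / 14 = 885 / 14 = 63.21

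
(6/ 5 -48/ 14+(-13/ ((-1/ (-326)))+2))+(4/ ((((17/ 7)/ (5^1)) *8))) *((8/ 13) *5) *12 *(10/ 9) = -97368094/ 23205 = -4196.00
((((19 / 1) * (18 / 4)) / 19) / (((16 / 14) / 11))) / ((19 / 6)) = 2079 / 152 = 13.68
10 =10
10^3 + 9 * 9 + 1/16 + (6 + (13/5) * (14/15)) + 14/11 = 14398057/13200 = 1090.76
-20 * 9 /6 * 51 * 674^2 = -695042280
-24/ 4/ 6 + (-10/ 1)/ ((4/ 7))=-37/ 2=-18.50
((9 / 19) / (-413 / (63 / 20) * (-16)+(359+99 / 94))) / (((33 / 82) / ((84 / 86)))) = 8740872 / 18686893775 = 0.00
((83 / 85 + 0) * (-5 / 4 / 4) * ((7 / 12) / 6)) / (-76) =581 / 1488384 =0.00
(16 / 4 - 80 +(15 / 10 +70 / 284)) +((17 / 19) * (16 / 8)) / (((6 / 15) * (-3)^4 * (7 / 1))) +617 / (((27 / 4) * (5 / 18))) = 974541391 / 3824415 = 254.82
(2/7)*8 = 16/7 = 2.29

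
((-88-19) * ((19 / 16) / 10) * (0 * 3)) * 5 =0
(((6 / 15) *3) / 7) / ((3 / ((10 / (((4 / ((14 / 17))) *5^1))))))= 2 / 85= 0.02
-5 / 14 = -0.36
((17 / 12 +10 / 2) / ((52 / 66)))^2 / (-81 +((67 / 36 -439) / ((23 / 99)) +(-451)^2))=16500407 / 50111428432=0.00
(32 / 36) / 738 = 4 / 3321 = 0.00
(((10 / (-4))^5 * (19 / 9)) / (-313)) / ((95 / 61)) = 38125 / 90144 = 0.42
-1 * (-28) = 28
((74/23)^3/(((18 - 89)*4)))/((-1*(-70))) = -50653/30234995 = -0.00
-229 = -229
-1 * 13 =-13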